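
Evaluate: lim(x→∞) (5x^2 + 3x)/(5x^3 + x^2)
This is an ∞/∞ indeterminate form.

Apply L'Hôpital's rule: differentiate numerator and denominator separately.
  f(x) = 5·x^2 + 3·x   ⇒   f'(x) = 10·x + 3
  g(x) = 5·x^3 + x^2   ⇒   g'(x) = 15·x^2 + 2·x
  lim(x→∞) f'(x)/g'(x) = lim(x→∞) (10·x + 3)/(15·x^2 + 2·x)
  = 0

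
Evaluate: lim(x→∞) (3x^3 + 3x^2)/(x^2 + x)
This is an ∞/∞ indeterminate form.

Apply L'Hôpital's rule: differentiate numerator and denominator separately.
  f(x) = 3·x^3 + 3·x^2   ⇒   f'(x) = 9·x^2 + 6·x
  g(x) = x^2 + x   ⇒   g'(x) = 2·x + 1
  lim(x→∞) f'(x)/g'(x) = lim(x→∞) (9·x^2 + 6·x)/(2·x + 1)
  = ∞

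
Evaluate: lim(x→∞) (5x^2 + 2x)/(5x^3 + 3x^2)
This is an ∞/∞ indeterminate form.

Apply L'Hôpital's rule: differentiate numerator and denominator separately.
  f(x) = 5·x^2 + 2·x   ⇒   f'(x) = 10·x + 2
  g(x) = 5·x^3 + 3·x^2   ⇒   g'(x) = 15·x^2 + 6·x
  lim(x→∞) f'(x)/g'(x) = lim(x→∞) (10·x + 2)/(15·x^2 + 6·x)
  = 0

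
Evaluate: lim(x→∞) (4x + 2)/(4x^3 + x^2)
This is an ∞/∞ indeterminate form.

Apply L'Hôpital's rule: differentiate numerator and denominator separately.
  f(x) = 4·x + 2   ⇒   f'(x) = 4
  g(x) = 4·x^3 + x^2   ⇒   g'(x) = 12·x^2 + 2·x
  lim(x→∞) f'(x)/g'(x) = lim(x→∞) (4)/(12·x^2 + 2·x)
  = 0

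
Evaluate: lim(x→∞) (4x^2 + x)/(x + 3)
This is an ∞/∞ indeterminate form.

Apply L'Hôpital's rule: differentiate numerator and denominator separately.
  f(x) = 4·x^2 + x   ⇒   f'(x) = 8·x + 1
  g(x) = x + 3   ⇒   g'(x) = 1
  lim(x→∞) f'(x)/g'(x) = lim(x→∞) (8·x + 1)/(1)
  = ∞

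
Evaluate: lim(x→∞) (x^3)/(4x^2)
This is an ∞/∞ indeterminate form.

Apply L'Hôpital's rule: differentiate numerator and denominator separately.
  f(x) = x^3   ⇒   f'(x) = 3·x^2
  g(x) = 4·x^2   ⇒   g'(x) = 8·x
  lim(x→∞) f'(x)/g'(x) = lim(x→∞) (3·x^2)/(8·x)
  = ∞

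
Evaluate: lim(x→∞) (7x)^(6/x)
This is an exponential indeterminate form.

For exponential indeterminate forms, take the natural log:
  Let L = lim(x→∞) (7x)^(6/x)
  Then ln(L) = lim(x→∞) [exponent × ln(base)]
  Evaluate using L'Hôpital or standard limits, then exponentiate.
  L = 1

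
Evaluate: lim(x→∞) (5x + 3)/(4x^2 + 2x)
This is an ∞/∞ indeterminate form.

Apply L'Hôpital's rule: differentiate numerator and denominator separately.
  f(x) = 5·x + 3   ⇒   f'(x) = 5
  g(x) = 4·x^2 + 2·x   ⇒   g'(x) = 8·x + 2
  lim(x→∞) f'(x)/g'(x) = lim(x→∞) (5)/(8·x + 2)
  = 0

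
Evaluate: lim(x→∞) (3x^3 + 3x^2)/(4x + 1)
This is an ∞/∞ indeterminate form.

Apply L'Hôpital's rule: differentiate numerator and denominator separately.
  f(x) = 3·x^3 + 3·x^2   ⇒   f'(x) = 9·x^2 + 6·x
  g(x) = 4·x + 1   ⇒   g'(x) = 4
  lim(x→∞) f'(x)/g'(x) = lim(x→∞) (9·x^2 + 6·x)/(4)
  = ∞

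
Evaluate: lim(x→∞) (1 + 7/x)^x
This is an exponential indeterminate form.

For exponential indeterminate forms, take the natural log:
  Let L = lim(x→∞) (1 + 7/x)^x
  Then ln(L) = lim(x→∞) [exponent × ln(base)]
  Evaluate using L'Hôpital or standard limits, then exponentiate.
  L = e^(7)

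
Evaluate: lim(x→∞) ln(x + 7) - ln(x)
This is an ∞-∞ indeterminate form.

Combine fractions or rationalize to convert ∞-∞ to 0/0 form:
  lim(x→∞) ln(x + 7) - ln(x) = 0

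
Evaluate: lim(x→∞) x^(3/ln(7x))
This is an exponential indeterminate form.

For exponential indeterminate forms, take the natural log:
  Let L = lim(x→∞) x^(3/ln(7x))
  Then ln(L) = lim(x→∞) [exponent × ln(base)]
  Evaluate using L'Hôpital or standard limits, then exponentiate.
  L = e^(3)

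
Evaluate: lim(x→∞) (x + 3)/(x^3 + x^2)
This is an ∞/∞ indeterminate form.

Apply L'Hôpital's rule: differentiate numerator and denominator separately.
  f(x) = x + 3   ⇒   f'(x) = 1
  g(x) = x^3 + x^2   ⇒   g'(x) = 3·x^2 + 2·x
  lim(x→∞) f'(x)/g'(x) = lim(x→∞) (1)/(3·x^2 + 2·x)
  = 0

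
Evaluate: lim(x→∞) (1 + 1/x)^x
This is an exponential indeterminate form.

For exponential indeterminate forms, take the natural log:
  Let L = lim(x→∞) (1 + 1/x)^x
  Then ln(L) = lim(x→∞) [exponent × ln(base)]
  Evaluate using L'Hôpital or standard limits, then exponentiate.
  L = e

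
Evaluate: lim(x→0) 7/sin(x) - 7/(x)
This is an ∞-∞ indeterminate form.

Combine fractions or rationalize to convert ∞-∞ to 0/0 form:
  lim(x→0) 7/sin(x) - 7/(x) = 0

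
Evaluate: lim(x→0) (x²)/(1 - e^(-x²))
This is a 0/0 indeterminate form.

Apply L'Hôpital's rule: differentiate numerator and denominator separately.
  f(x) = x^2   ⇒   f'(x) = 2·x
  g(x) = 1 - e^(-x^2)   ⇒   g'(x) = 2·x·e^(-x^2)
  lim(x→0) f'(x)/g'(x) = lim(x→0) (2·x)/(2·x·e^(-x^2))
  = 1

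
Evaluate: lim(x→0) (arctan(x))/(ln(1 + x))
This is a 0/0 indeterminate form.

Apply L'Hôpital's rule: differentiate numerator and denominator separately.
  f(x) = atan(x)   ⇒   f'(x) = 1/(x^2 + 1)
  g(x) = ln(x + 1)   ⇒   g'(x) = 1/(x + 1)
  lim(x→0) f'(x)/g'(x) = lim(x→0) (1/(x^2 + 1))/(1/(x + 1))
  = 1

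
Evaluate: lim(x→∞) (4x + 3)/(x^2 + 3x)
This is an ∞/∞ indeterminate form.

Apply L'Hôpital's rule: differentiate numerator and denominator separately.
  f(x) = 4·x + 3   ⇒   f'(x) = 4
  g(x) = x^2 + 3·x   ⇒   g'(x) = 2·x + 3
  lim(x→∞) f'(x)/g'(x) = lim(x→∞) (4)/(2·x + 3)
  = 0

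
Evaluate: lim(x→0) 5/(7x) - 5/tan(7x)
This is an ∞-∞ indeterminate form.

Combine fractions or rationalize to convert ∞-∞ to 0/0 form:
  lim(x→0) 5/(7x) - 5/tan(7x) = 0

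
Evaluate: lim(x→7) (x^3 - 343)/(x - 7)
This is a standard limit.

Factor or rationalize the expression:
  lim(x→7) (x^3 - 343)/(x - 7) = 147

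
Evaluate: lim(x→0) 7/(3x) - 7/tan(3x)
This is an ∞-∞ indeterminate form.

Combine fractions or rationalize to convert ∞-∞ to 0/0 form:
  lim(x→0) 7/(3x) - 7/tan(3x) = 0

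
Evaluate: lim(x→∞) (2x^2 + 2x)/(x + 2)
This is an ∞/∞ indeterminate form.

Apply L'Hôpital's rule: differentiate numerator and denominator separately.
  f(x) = 2·x^2 + 2·x   ⇒   f'(x) = 4·x + 2
  g(x) = x + 2   ⇒   g'(x) = 1
  lim(x→∞) f'(x)/g'(x) = lim(x→∞) (4·x + 2)/(1)
  = ∞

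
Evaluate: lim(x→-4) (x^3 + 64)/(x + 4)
This is a standard limit.

Factor or rationalize the expression:
  lim(x→-4) (x^3 + 64)/(x + 4) = 48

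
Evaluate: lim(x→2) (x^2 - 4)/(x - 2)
This is a standard limit.

Factor or rationalize the expression:
  lim(x→2) (x^2 - 4)/(x - 2) = 4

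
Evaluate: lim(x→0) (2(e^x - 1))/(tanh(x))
This is a 0/0 indeterminate form.

Apply L'Hôpital's rule: differentiate numerator and denominator separately.
  f(x) = 2·e^(x) - 2   ⇒   f'(x) = 2·e^(x)
  g(x) = tanh(x)   ⇒   g'(x) = 1 - tanh(x)^2
  lim(x→0) f'(x)/g'(x) = lim(x→0) (2·e^(x))/(1 - tanh(x)^2)
  = 2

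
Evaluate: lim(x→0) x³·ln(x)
This is a 0·∞ indeterminate form.

Rewrite 0·∞ as a quotient (0/0 or ∞/∞ form), then apply L'Hôpital's rule:
  lim(x→0) x³·ln(x) = 0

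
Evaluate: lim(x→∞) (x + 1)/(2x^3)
This is an ∞/∞ indeterminate form.

Apply L'Hôpital's rule: differentiate numerator and denominator separately.
  f(x) = x + 1   ⇒   f'(x) = 1
  g(x) = 2·x^3   ⇒   g'(x) = 6·x^2
  lim(x→∞) f'(x)/g'(x) = lim(x→∞) (1)/(6·x^2)
  = 0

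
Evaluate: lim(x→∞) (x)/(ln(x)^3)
This is an ∞/∞ indeterminate form.

Apply L'Hôpital's rule: differentiate numerator and denominator separately.
  f(x) = x   ⇒   f'(x) = 1
  g(x) = ln(x)^3   ⇒   g'(x) = 3·ln(x)^2/x
  lim(x→∞) f'(x)/g'(x) = lim(x→∞) (1)/(3·ln(x)^2/x)
  = ∞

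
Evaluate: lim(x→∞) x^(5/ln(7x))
This is an exponential indeterminate form.

For exponential indeterminate forms, take the natural log:
  Let L = lim(x→∞) x^(5/ln(7x))
  Then ln(L) = lim(x→∞) [exponent × ln(base)]
  Evaluate using L'Hôpital or standard limits, then exponentiate.
  L = e^(5)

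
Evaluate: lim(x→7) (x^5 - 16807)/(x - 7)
This is a standard limit.

Factor or rationalize the expression:
  lim(x→7) (x^5 - 16807)/(x - 7) = 12005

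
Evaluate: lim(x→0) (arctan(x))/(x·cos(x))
This is a 0/0 indeterminate form.

Apply L'Hôpital's rule: differentiate numerator and denominator separately.
  f(x) = atan(x)   ⇒   f'(x) = 1/(x^2 + 1)
  g(x) = x·cos(x)   ⇒   g'(x) = -x·sin(x) + cos(x)
  lim(x→0) f'(x)/g'(x) = lim(x→0) (1/(x^2 + 1))/(-x·sin(x) + cos(x))
  = 1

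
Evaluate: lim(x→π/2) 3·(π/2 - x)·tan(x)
This is a 0·∞ indeterminate form.

Rewrite 0·∞ as a quotient (0/0 or ∞/∞ form), then apply L'Hôpital's rule:
  lim(x→π/2) 3·(π/2 - x)·tan(x) = 3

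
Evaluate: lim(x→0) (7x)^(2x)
This is an exponential indeterminate form.

For exponential indeterminate forms, take the natural log:
  Let L = lim(x→0) (7x)^(2x)
  Then ln(L) = lim(x→0) [exponent × ln(base)]
  Evaluate using L'Hôpital or standard limits, then exponentiate.
  L = 1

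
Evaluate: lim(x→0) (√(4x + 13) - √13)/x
This is a standard limit.

Factor or rationalize the expression:
  lim(x→0) (√(4x + 13) - √13)/x = 2·sqrt(13)/13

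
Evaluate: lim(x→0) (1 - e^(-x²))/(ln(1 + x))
This is a 0/0 indeterminate form.

Apply L'Hôpital's rule: differentiate numerator and denominator separately.
  f(x) = 1 - e^(-x^2)   ⇒   f'(x) = 2·x·e^(-x^2)
  g(x) = ln(x + 1)   ⇒   g'(x) = 1/(x + 1)
  lim(x→0) f'(x)/g'(x) = lim(x→0) (2·x·e^(-x^2))/(1/(x + 1))
  = 0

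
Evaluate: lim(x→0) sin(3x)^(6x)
This is an exponential indeterminate form.

For exponential indeterminate forms, take the natural log:
  Let L = lim(x→0) sin(3x)^(6x)
  Then ln(L) = lim(x→0) [exponent × ln(base)]
  Evaluate using L'Hôpital or standard limits, then exponentiate.
  L = 1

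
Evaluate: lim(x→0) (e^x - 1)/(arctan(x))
This is a 0/0 indeterminate form.

Apply L'Hôpital's rule: differentiate numerator and denominator separately.
  f(x) = e^(x) - 1   ⇒   f'(x) = e^(x)
  g(x) = atan(x)   ⇒   g'(x) = 1/(x^2 + 1)
  lim(x→0) f'(x)/g'(x) = lim(x→0) (e^(x))/(1/(x^2 + 1))
  = 1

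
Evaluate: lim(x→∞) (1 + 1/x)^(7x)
This is an exponential indeterminate form.

For exponential indeterminate forms, take the natural log:
  Let L = lim(x→∞) (1 + 1/x)^(7x)
  Then ln(L) = lim(x→∞) [exponent × ln(base)]
  Evaluate using L'Hôpital or standard limits, then exponentiate.
  L = e^(7)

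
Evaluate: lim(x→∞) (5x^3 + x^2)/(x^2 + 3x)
This is an ∞/∞ indeterminate form.

Apply L'Hôpital's rule: differentiate numerator and denominator separately.
  f(x) = 5·x^3 + x^2   ⇒   f'(x) = 15·x^2 + 2·x
  g(x) = x^2 + 3·x   ⇒   g'(x) = 2·x + 3
  lim(x→∞) f'(x)/g'(x) = lim(x→∞) (15·x^2 + 2·x)/(2·x + 3)
  = ∞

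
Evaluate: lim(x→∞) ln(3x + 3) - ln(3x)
This is an ∞-∞ indeterminate form.

Combine fractions or rationalize to convert ∞-∞ to 0/0 form:
  lim(x→∞) ln(3x + 3) - ln(3x) = 0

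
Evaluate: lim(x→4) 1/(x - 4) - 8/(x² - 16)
This is an ∞-∞ indeterminate form.

Combine fractions or rationalize to convert ∞-∞ to 0/0 form:
  lim(x→4) 1/(x - 4) - 8/(x² - 16) = 1/8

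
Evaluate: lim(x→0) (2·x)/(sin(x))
This is a 0/0 indeterminate form.

Apply L'Hôpital's rule: differentiate numerator and denominator separately.
  f(x) = 2·x   ⇒   f'(x) = 2
  g(x) = sin(x)   ⇒   g'(x) = cos(x)
  lim(x→0) f'(x)/g'(x) = lim(x→0) (2)/(cos(x))
  = 2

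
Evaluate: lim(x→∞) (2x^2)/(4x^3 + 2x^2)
This is an ∞/∞ indeterminate form.

Apply L'Hôpital's rule: differentiate numerator and denominator separately.
  f(x) = 2·x^2   ⇒   f'(x) = 4·x
  g(x) = 4·x^3 + 2·x^2   ⇒   g'(x) = 12·x^2 + 4·x
  lim(x→∞) f'(x)/g'(x) = lim(x→∞) (4·x)/(12·x^2 + 4·x)
  = 0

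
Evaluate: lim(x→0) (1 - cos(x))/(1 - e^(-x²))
This is a 0/0 indeterminate form.

Apply L'Hôpital's rule: differentiate numerator and denominator separately.
  f(x) = 1 - cos(x)   ⇒   f'(x) = sin(x)
  g(x) = 1 - e^(-x^2)   ⇒   g'(x) = 2·x·e^(-x^2)
  lim(x→0) f'(x)/g'(x) = lim(x→0) (sin(x))/(2·x·e^(-x^2))
  = 1/2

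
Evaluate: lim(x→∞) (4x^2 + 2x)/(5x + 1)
This is an ∞/∞ indeterminate form.

Apply L'Hôpital's rule: differentiate numerator and denominator separately.
  f(x) = 4·x^2 + 2·x   ⇒   f'(x) = 8·x + 2
  g(x) = 5·x + 1   ⇒   g'(x) = 5
  lim(x→∞) f'(x)/g'(x) = lim(x→∞) (8·x + 2)/(5)
  = ∞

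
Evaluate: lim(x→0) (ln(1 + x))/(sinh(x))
This is a 0/0 indeterminate form.

Apply L'Hôpital's rule: differentiate numerator and denominator separately.
  f(x) = ln(x + 1)   ⇒   f'(x) = 1/(x + 1)
  g(x) = sinh(x)   ⇒   g'(x) = cosh(x)
  lim(x→0) f'(x)/g'(x) = lim(x→0) (1/(x + 1))/(cosh(x))
  = 1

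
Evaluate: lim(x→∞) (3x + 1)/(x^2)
This is an ∞/∞ indeterminate form.

Apply L'Hôpital's rule: differentiate numerator and denominator separately.
  f(x) = 3·x + 1   ⇒   f'(x) = 3
  g(x) = x^2   ⇒   g'(x) = 2·x
  lim(x→∞) f'(x)/g'(x) = lim(x→∞) (3)/(2·x)
  = 0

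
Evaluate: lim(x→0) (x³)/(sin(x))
This is a 0/0 indeterminate form.

Apply L'Hôpital's rule: differentiate numerator and denominator separately.
  f(x) = x^3   ⇒   f'(x) = 3·x^2
  g(x) = sin(x)   ⇒   g'(x) = cos(x)
  lim(x→0) f'(x)/g'(x) = lim(x→0) (3·x^2)/(cos(x))
  = 0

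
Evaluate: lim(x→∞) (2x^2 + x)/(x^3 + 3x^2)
This is an ∞/∞ indeterminate form.

Apply L'Hôpital's rule: differentiate numerator and denominator separately.
  f(x) = 2·x^2 + x   ⇒   f'(x) = 4·x + 1
  g(x) = x^3 + 3·x^2   ⇒   g'(x) = 3·x^2 + 6·x
  lim(x→∞) f'(x)/g'(x) = lim(x→∞) (4·x + 1)/(3·x^2 + 6·x)
  = 0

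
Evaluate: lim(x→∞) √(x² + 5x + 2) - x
This is an ∞-∞ indeterminate form.

Combine fractions or rationalize to convert ∞-∞ to 0/0 form:
  lim(x→∞) √(x² + 5x + 2) - x = 5/2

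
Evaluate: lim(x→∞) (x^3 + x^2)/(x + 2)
This is an ∞/∞ indeterminate form.

Apply L'Hôpital's rule: differentiate numerator and denominator separately.
  f(x) = x^3 + x^2   ⇒   f'(x) = 3·x^2 + 2·x
  g(x) = x + 2   ⇒   g'(x) = 1
  lim(x→∞) f'(x)/g'(x) = lim(x→∞) (3·x^2 + 2·x)/(1)
  = ∞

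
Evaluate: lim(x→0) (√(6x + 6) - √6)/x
This is a standard limit.

Factor or rationalize the expression:
  lim(x→0) (√(6x + 6) - √6)/x = sqrt(6)/2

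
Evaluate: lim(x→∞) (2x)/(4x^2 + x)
This is an ∞/∞ indeterminate form.

Apply L'Hôpital's rule: differentiate numerator and denominator separately.
  f(x) = 2·x   ⇒   f'(x) = 2
  g(x) = 4·x^2 + x   ⇒   g'(x) = 8·x + 1
  lim(x→∞) f'(x)/g'(x) = lim(x→∞) (2)/(8·x + 1)
  = 0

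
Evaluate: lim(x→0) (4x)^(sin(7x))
This is an exponential indeterminate form.

For exponential indeterminate forms, take the natural log:
  Let L = lim(x→0) (4x)^(sin(7x))
  Then ln(L) = lim(x→0) [exponent × ln(base)]
  Evaluate using L'Hôpital or standard limits, then exponentiate.
  L = 1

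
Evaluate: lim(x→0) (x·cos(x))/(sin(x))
This is a 0/0 indeterminate form.

Apply L'Hôpital's rule: differentiate numerator and denominator separately.
  f(x) = x·cos(x)   ⇒   f'(x) = -x·sin(x) + cos(x)
  g(x) = sin(x)   ⇒   g'(x) = cos(x)
  lim(x→0) f'(x)/g'(x) = lim(x→0) (-x·sin(x) + cos(x))/(cos(x))
  = 1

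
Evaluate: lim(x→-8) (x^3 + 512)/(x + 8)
This is a standard limit.

Factor or rationalize the expression:
  lim(x→-8) (x^3 + 512)/(x + 8) = 192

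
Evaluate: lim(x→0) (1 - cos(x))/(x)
This is a 0/0 indeterminate form.

Apply L'Hôpital's rule: differentiate numerator and denominator separately.
  f(x) = 1 - cos(x)   ⇒   f'(x) = sin(x)
  g(x) = x   ⇒   g'(x) = 1
  lim(x→0) f'(x)/g'(x) = lim(x→0) (sin(x))/(1)
  = 0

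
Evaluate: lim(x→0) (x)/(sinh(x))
This is a 0/0 indeterminate form.

Apply L'Hôpital's rule: differentiate numerator and denominator separately.
  f(x) = x   ⇒   f'(x) = 1
  g(x) = sinh(x)   ⇒   g'(x) = cosh(x)
  lim(x→0) f'(x)/g'(x) = lim(x→0) (1)/(cosh(x))
  = 1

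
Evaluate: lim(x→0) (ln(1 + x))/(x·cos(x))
This is a 0/0 indeterminate form.

Apply L'Hôpital's rule: differentiate numerator and denominator separately.
  f(x) = ln(x + 1)   ⇒   f'(x) = 1/(x + 1)
  g(x) = x·cos(x)   ⇒   g'(x) = -x·sin(x) + cos(x)
  lim(x→0) f'(x)/g'(x) = lim(x→0) (1/(x + 1))/(-x·sin(x) + cos(x))
  = 1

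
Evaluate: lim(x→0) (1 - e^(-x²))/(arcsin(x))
This is a 0/0 indeterminate form.

Apply L'Hôpital's rule: differentiate numerator and denominator separately.
  f(x) = 1 - e^(-x^2)   ⇒   f'(x) = 2·x·e^(-x^2)
  g(x) = asin(x)   ⇒   g'(x) = 1/sqrt(1 - x^2)
  lim(x→0) f'(x)/g'(x) = lim(x→0) (2·x·e^(-x^2))/(1/sqrt(1 - x^2))
  = 0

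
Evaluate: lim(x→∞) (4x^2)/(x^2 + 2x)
This is an ∞/∞ indeterminate form.

Apply L'Hôpital's rule: differentiate numerator and denominator separately.
  f(x) = 4·x^2   ⇒   f'(x) = 8·x
  g(x) = x^2 + 2·x   ⇒   g'(x) = 2·x + 2
  lim(x→∞) f'(x)/g'(x) = lim(x→∞) (8·x)/(2·x + 2)
  = 4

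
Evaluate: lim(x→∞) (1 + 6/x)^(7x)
This is an exponential indeterminate form.

For exponential indeterminate forms, take the natural log:
  Let L = lim(x→∞) (1 + 6/x)^(7x)
  Then ln(L) = lim(x→∞) [exponent × ln(base)]
  Evaluate using L'Hôpital or standard limits, then exponentiate.
  L = e^(42)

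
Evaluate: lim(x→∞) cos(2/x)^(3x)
This is an exponential indeterminate form.

For exponential indeterminate forms, take the natural log:
  Let L = lim(x→∞) cos(2/x)^(3x)
  Then ln(L) = lim(x→∞) [exponent × ln(base)]
  Evaluate using L'Hôpital or standard limits, then exponentiate.
  L = 1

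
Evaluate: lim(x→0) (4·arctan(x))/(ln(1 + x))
This is a 0/0 indeterminate form.

Apply L'Hôpital's rule: differentiate numerator and denominator separately.
  f(x) = 4·atan(x)   ⇒   f'(x) = 4/(x^2 + 1)
  g(x) = ln(x + 1)   ⇒   g'(x) = 1/(x + 1)
  lim(x→0) f'(x)/g'(x) = lim(x→0) (4/(x^2 + 1))/(1/(x + 1))
  = 4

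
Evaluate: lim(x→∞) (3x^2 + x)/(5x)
This is an ∞/∞ indeterminate form.

Apply L'Hôpital's rule: differentiate numerator and denominator separately.
  f(x) = 3·x^2 + x   ⇒   f'(x) = 6·x + 1
  g(x) = 5·x   ⇒   g'(x) = 5
  lim(x→∞) f'(x)/g'(x) = lim(x→∞) (6·x + 1)/(5)
  = ∞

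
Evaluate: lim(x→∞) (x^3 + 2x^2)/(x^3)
This is an ∞/∞ indeterminate form.

Apply L'Hôpital's rule: differentiate numerator and denominator separately.
  f(x) = x^3 + 2·x^2   ⇒   f'(x) = 3·x^2 + 4·x
  g(x) = x^3   ⇒   g'(x) = 3·x^2
  lim(x→∞) f'(x)/g'(x) = lim(x→∞) (3·x^2 + 4·x)/(3·x^2)
  = 1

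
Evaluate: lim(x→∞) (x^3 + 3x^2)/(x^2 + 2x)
This is an ∞/∞ indeterminate form.

Apply L'Hôpital's rule: differentiate numerator and denominator separately.
  f(x) = x^3 + 3·x^2   ⇒   f'(x) = 3·x^2 + 6·x
  g(x) = x^2 + 2·x   ⇒   g'(x) = 2·x + 2
  lim(x→∞) f'(x)/g'(x) = lim(x→∞) (3·x^2 + 6·x)/(2·x + 2)
  = ∞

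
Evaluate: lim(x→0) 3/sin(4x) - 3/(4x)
This is an ∞-∞ indeterminate form.

Combine fractions or rationalize to convert ∞-∞ to 0/0 form:
  lim(x→0) 3/sin(4x) - 3/(4x) = 0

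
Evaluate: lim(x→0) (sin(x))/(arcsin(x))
This is a 0/0 indeterminate form.

Apply L'Hôpital's rule: differentiate numerator and denominator separately.
  f(x) = sin(x)   ⇒   f'(x) = cos(x)
  g(x) = asin(x)   ⇒   g'(x) = 1/sqrt(1 - x^2)
  lim(x→0) f'(x)/g'(x) = lim(x→0) (cos(x))/(1/sqrt(1 - x^2))
  = 1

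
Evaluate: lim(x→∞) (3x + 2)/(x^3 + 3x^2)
This is an ∞/∞ indeterminate form.

Apply L'Hôpital's rule: differentiate numerator and denominator separately.
  f(x) = 3·x + 2   ⇒   f'(x) = 3
  g(x) = x^3 + 3·x^2   ⇒   g'(x) = 3·x^2 + 6·x
  lim(x→∞) f'(x)/g'(x) = lim(x→∞) (3)/(3·x^2 + 6·x)
  = 0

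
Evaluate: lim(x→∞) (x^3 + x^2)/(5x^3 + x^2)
This is an ∞/∞ indeterminate form.

Apply L'Hôpital's rule: differentiate numerator and denominator separately.
  f(x) = x^3 + x^2   ⇒   f'(x) = 3·x^2 + 2·x
  g(x) = 5·x^3 + x^2   ⇒   g'(x) = 15·x^2 + 2·x
  lim(x→∞) f'(x)/g'(x) = lim(x→∞) (3·x^2 + 2·x)/(15·x^2 + 2·x)
  = 1/5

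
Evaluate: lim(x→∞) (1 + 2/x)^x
This is an exponential indeterminate form.

For exponential indeterminate forms, take the natural log:
  Let L = lim(x→∞) (1 + 2/x)^x
  Then ln(L) = lim(x→∞) [exponent × ln(base)]
  Evaluate using L'Hôpital or standard limits, then exponentiate.
  L = e²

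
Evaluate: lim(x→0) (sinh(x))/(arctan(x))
This is a 0/0 indeterminate form.

Apply L'Hôpital's rule: differentiate numerator and denominator separately.
  f(x) = sinh(x)   ⇒   f'(x) = cosh(x)
  g(x) = atan(x)   ⇒   g'(x) = 1/(x^2 + 1)
  lim(x→0) f'(x)/g'(x) = lim(x→0) (cosh(x))/(1/(x^2 + 1))
  = 1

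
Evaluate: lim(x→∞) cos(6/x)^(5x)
This is an exponential indeterminate form.

For exponential indeterminate forms, take the natural log:
  Let L = lim(x→∞) cos(6/x)^(5x)
  Then ln(L) = lim(x→∞) [exponent × ln(base)]
  Evaluate using L'Hôpital or standard limits, then exponentiate.
  L = 1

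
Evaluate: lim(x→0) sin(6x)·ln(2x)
This is a 0·∞ indeterminate form.

Rewrite 0·∞ as a quotient (0/0 or ∞/∞ form), then apply L'Hôpital's rule:
  lim(x→0) sin(6x)·ln(2x) = 0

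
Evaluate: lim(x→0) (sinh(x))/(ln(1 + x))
This is a 0/0 indeterminate form.

Apply L'Hôpital's rule: differentiate numerator and denominator separately.
  f(x) = sinh(x)   ⇒   f'(x) = cosh(x)
  g(x) = ln(x + 1)   ⇒   g'(x) = 1/(x + 1)
  lim(x→0) f'(x)/g'(x) = lim(x→0) (cosh(x))/(1/(x + 1))
  = 1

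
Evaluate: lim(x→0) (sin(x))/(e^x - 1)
This is a 0/0 indeterminate form.

Apply L'Hôpital's rule: differentiate numerator and denominator separately.
  f(x) = sin(x)   ⇒   f'(x) = cos(x)
  g(x) = e^(x) - 1   ⇒   g'(x) = e^(x)
  lim(x→0) f'(x)/g'(x) = lim(x→0) (cos(x))/(e^(x))
  = 1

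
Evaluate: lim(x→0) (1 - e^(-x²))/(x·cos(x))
This is a 0/0 indeterminate form.

Apply L'Hôpital's rule: differentiate numerator and denominator separately.
  f(x) = 1 - e^(-x^2)   ⇒   f'(x) = 2·x·e^(-x^2)
  g(x) = x·cos(x)   ⇒   g'(x) = -x·sin(x) + cos(x)
  lim(x→0) f'(x)/g'(x) = lim(x→0) (2·x·e^(-x^2))/(-x·sin(x) + cos(x))
  = 0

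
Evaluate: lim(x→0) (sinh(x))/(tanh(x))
This is a 0/0 indeterminate form.

Apply L'Hôpital's rule: differentiate numerator and denominator separately.
  f(x) = sinh(x)   ⇒   f'(x) = cosh(x)
  g(x) = tanh(x)   ⇒   g'(x) = 1 - tanh(x)^2
  lim(x→0) f'(x)/g'(x) = lim(x→0) (cosh(x))/(1 - tanh(x)^2)
  = 1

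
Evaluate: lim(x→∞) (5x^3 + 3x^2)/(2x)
This is an ∞/∞ indeterminate form.

Apply L'Hôpital's rule: differentiate numerator and denominator separately.
  f(x) = 5·x^3 + 3·x^2   ⇒   f'(x) = 15·x^2 + 6·x
  g(x) = 2·x   ⇒   g'(x) = 2
  lim(x→∞) f'(x)/g'(x) = lim(x→∞) (15·x^2 + 6·x)/(2)
  = ∞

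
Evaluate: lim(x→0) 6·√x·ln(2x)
This is a 0·∞ indeterminate form.

Rewrite 0·∞ as a quotient (0/0 or ∞/∞ form), then apply L'Hôpital's rule:
  lim(x→0) 6·√x·ln(2x) = 0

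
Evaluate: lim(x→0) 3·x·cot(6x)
This is a 0·∞ indeterminate form.

Rewrite 0·∞ as a quotient (0/0 or ∞/∞ form), then apply L'Hôpital's rule:
  lim(x→0) 3·x·cot(6x) = 1/2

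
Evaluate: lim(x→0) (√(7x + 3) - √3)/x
This is a standard limit.

Factor or rationalize the expression:
  lim(x→0) (√(7x + 3) - √3)/x = 7·sqrt(3)/6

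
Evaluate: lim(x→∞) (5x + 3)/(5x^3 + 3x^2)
This is an ∞/∞ indeterminate form.

Apply L'Hôpital's rule: differentiate numerator and denominator separately.
  f(x) = 5·x + 3   ⇒   f'(x) = 5
  g(x) = 5·x^3 + 3·x^2   ⇒   g'(x) = 15·x^2 + 6·x
  lim(x→∞) f'(x)/g'(x) = lim(x→∞) (5)/(15·x^2 + 6·x)
  = 0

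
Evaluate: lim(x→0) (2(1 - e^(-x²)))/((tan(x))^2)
This is a 0/0 indeterminate form.

Apply L'Hôpital's rule: differentiate numerator and denominator separately.
  f(x) = 2 - 2·e^(-x^2)   ⇒   f'(x) = 4·x·e^(-x^2)
  g(x) = tan(x)^2   ⇒   g'(x) = (2·tan(x)^2 + 2)·tan(x)
  lim(x→0) f'(x)/g'(x) = lim(x→0) (4·x·e^(-x^2))/((2·tan(x)^2 + 2)·tan(x))
  = 2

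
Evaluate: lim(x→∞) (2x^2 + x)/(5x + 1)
This is an ∞/∞ indeterminate form.

Apply L'Hôpital's rule: differentiate numerator and denominator separately.
  f(x) = 2·x^2 + x   ⇒   f'(x) = 4·x + 1
  g(x) = 5·x + 1   ⇒   g'(x) = 5
  lim(x→∞) f'(x)/g'(x) = lim(x→∞) (4·x + 1)/(5)
  = ∞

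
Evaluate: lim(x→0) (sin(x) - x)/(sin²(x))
This is a 0/0 indeterminate form.

Apply L'Hôpital's rule: differentiate numerator and denominator separately.
  f(x) = -x + sin(x)   ⇒   f'(x) = cos(x) - 1
  g(x) = sin(x)^2   ⇒   g'(x) = 2·sin(x)·cos(x)
  lim(x→0) f'(x)/g'(x) = lim(x→0) (cos(x) - 1)/(2·sin(x)·cos(x))
  = 0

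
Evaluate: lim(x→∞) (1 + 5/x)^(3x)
This is an exponential indeterminate form.

For exponential indeterminate forms, take the natural log:
  Let L = lim(x→∞) (1 + 5/x)^(3x)
  Then ln(L) = lim(x→∞) [exponent × ln(base)]
  Evaluate using L'Hôpital or standard limits, then exponentiate.
  L = e^(15)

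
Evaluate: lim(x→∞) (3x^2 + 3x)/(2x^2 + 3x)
This is an ∞/∞ indeterminate form.

Apply L'Hôpital's rule: differentiate numerator and denominator separately.
  f(x) = 3·x^2 + 3·x   ⇒   f'(x) = 6·x + 3
  g(x) = 2·x^2 + 3·x   ⇒   g'(x) = 4·x + 3
  lim(x→∞) f'(x)/g'(x) = lim(x→∞) (6·x + 3)/(4·x + 3)
  = 3/2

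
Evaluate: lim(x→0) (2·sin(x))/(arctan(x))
This is a 0/0 indeterminate form.

Apply L'Hôpital's rule: differentiate numerator and denominator separately.
  f(x) = 2·sin(x)   ⇒   f'(x) = 2·cos(x)
  g(x) = atan(x)   ⇒   g'(x) = 1/(x^2 + 1)
  lim(x→0) f'(x)/g'(x) = lim(x→0) (2·cos(x))/(1/(x^2 + 1))
  = 2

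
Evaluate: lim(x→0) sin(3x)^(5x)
This is an exponential indeterminate form.

For exponential indeterminate forms, take the natural log:
  Let L = lim(x→0) sin(3x)^(5x)
  Then ln(L) = lim(x→0) [exponent × ln(base)]
  Evaluate using L'Hôpital or standard limits, then exponentiate.
  L = 1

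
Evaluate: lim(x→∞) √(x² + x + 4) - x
This is an ∞-∞ indeterminate form.

Combine fractions or rationalize to convert ∞-∞ to 0/0 form:
  lim(x→∞) √(x² + x + 4) - x = 1/2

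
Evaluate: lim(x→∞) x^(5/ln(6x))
This is an exponential indeterminate form.

For exponential indeterminate forms, take the natural log:
  Let L = lim(x→∞) x^(5/ln(6x))
  Then ln(L) = lim(x→∞) [exponent × ln(base)]
  Evaluate using L'Hôpital or standard limits, then exponentiate.
  L = e^(5)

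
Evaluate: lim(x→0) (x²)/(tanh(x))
This is a 0/0 indeterminate form.

Apply L'Hôpital's rule: differentiate numerator and denominator separately.
  f(x) = x^2   ⇒   f'(x) = 2·x
  g(x) = tanh(x)   ⇒   g'(x) = 1 - tanh(x)^2
  lim(x→0) f'(x)/g'(x) = lim(x→0) (2·x)/(1 - tanh(x)^2)
  = 0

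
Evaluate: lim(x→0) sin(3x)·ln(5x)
This is a 0·∞ indeterminate form.

Rewrite 0·∞ as a quotient (0/0 or ∞/∞ form), then apply L'Hôpital's rule:
  lim(x→0) sin(3x)·ln(5x) = 0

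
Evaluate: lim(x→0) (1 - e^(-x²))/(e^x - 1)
This is a 0/0 indeterminate form.

Apply L'Hôpital's rule: differentiate numerator and denominator separately.
  f(x) = 1 - e^(-x^2)   ⇒   f'(x) = 2·x·e^(-x^2)
  g(x) = e^(x) - 1   ⇒   g'(x) = e^(x)
  lim(x→0) f'(x)/g'(x) = lim(x→0) (2·x·e^(-x^2))/(e^(x))
  = 0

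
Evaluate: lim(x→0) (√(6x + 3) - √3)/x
This is a standard limit.

Factor or rationalize the expression:
  lim(x→0) (√(6x + 3) - √3)/x = sqrt(3)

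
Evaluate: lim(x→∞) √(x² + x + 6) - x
This is an ∞-∞ indeterminate form.

Combine fractions or rationalize to convert ∞-∞ to 0/0 form:
  lim(x→∞) √(x² + x + 6) - x = 1/2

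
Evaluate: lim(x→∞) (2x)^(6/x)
This is an exponential indeterminate form.

For exponential indeterminate forms, take the natural log:
  Let L = lim(x→∞) (2x)^(6/x)
  Then ln(L) = lim(x→∞) [exponent × ln(base)]
  Evaluate using L'Hôpital or standard limits, then exponentiate.
  L = 1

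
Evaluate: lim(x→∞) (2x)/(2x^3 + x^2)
This is an ∞/∞ indeterminate form.

Apply L'Hôpital's rule: differentiate numerator and denominator separately.
  f(x) = 2·x   ⇒   f'(x) = 2
  g(x) = 2·x^3 + x^2   ⇒   g'(x) = 6·x^2 + 2·x
  lim(x→∞) f'(x)/g'(x) = lim(x→∞) (2)/(6·x^2 + 2·x)
  = 0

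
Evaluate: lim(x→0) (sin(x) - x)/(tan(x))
This is a 0/0 indeterminate form.

Apply L'Hôpital's rule: differentiate numerator and denominator separately.
  f(x) = -x + sin(x)   ⇒   f'(x) = cos(x) - 1
  g(x) = tan(x)   ⇒   g'(x) = tan(x)^2 + 1
  lim(x→0) f'(x)/g'(x) = lim(x→0) (cos(x) - 1)/(tan(x)^2 + 1)
  = 0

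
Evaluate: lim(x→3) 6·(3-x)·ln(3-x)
This is a 0·∞ indeterminate form.

Rewrite 0·∞ as a quotient (0/0 or ∞/∞ form), then apply L'Hôpital's rule:
  lim(x→3) 6·(3-x)·ln(3-x) = 0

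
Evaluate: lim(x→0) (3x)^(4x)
This is an exponential indeterminate form.

For exponential indeterminate forms, take the natural log:
  Let L = lim(x→0) (3x)^(4x)
  Then ln(L) = lim(x→0) [exponent × ln(base)]
  Evaluate using L'Hôpital or standard limits, then exponentiate.
  L = 1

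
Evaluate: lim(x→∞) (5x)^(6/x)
This is an exponential indeterminate form.

For exponential indeterminate forms, take the natural log:
  Let L = lim(x→∞) (5x)^(6/x)
  Then ln(L) = lim(x→∞) [exponent × ln(base)]
  Evaluate using L'Hôpital or standard limits, then exponentiate.
  L = 1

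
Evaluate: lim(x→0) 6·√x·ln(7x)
This is a 0·∞ indeterminate form.

Rewrite 0·∞ as a quotient (0/0 or ∞/∞ form), then apply L'Hôpital's rule:
  lim(x→0) 6·√x·ln(7x) = 0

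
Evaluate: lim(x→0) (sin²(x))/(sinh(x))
This is a 0/0 indeterminate form.

Apply L'Hôpital's rule: differentiate numerator and denominator separately.
  f(x) = sin(x)^2   ⇒   f'(x) = 2·sin(x)·cos(x)
  g(x) = sinh(x)   ⇒   g'(x) = cosh(x)
  lim(x→0) f'(x)/g'(x) = lim(x→0) (2·sin(x)·cos(x))/(cosh(x))
  = 0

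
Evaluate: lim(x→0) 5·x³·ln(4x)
This is a 0·∞ indeterminate form.

Rewrite 0·∞ as a quotient (0/0 or ∞/∞ form), then apply L'Hôpital's rule:
  lim(x→0) 5·x³·ln(4x) = 0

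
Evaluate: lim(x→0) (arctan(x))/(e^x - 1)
This is a 0/0 indeterminate form.

Apply L'Hôpital's rule: differentiate numerator and denominator separately.
  f(x) = atan(x)   ⇒   f'(x) = 1/(x^2 + 1)
  g(x) = e^(x) - 1   ⇒   g'(x) = e^(x)
  lim(x→0) f'(x)/g'(x) = lim(x→0) (1/(x^2 + 1))/(e^(x))
  = 1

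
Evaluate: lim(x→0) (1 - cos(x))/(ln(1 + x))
This is a 0/0 indeterminate form.

Apply L'Hôpital's rule: differentiate numerator and denominator separately.
  f(x) = 1 - cos(x)   ⇒   f'(x) = sin(x)
  g(x) = ln(x + 1)   ⇒   g'(x) = 1/(x + 1)
  lim(x→0) f'(x)/g'(x) = lim(x→0) (sin(x))/(1/(x + 1))
  = 0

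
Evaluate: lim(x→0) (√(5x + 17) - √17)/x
This is a standard limit.

Factor or rationalize the expression:
  lim(x→0) (√(5x + 17) - √17)/x = 5·sqrt(17)/34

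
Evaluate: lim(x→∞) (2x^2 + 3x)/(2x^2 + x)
This is an ∞/∞ indeterminate form.

Apply L'Hôpital's rule: differentiate numerator and denominator separately.
  f(x) = 2·x^2 + 3·x   ⇒   f'(x) = 4·x + 3
  g(x) = 2·x^2 + x   ⇒   g'(x) = 4·x + 1
  lim(x→∞) f'(x)/g'(x) = lim(x→∞) (4·x + 3)/(4·x + 1)
  = 1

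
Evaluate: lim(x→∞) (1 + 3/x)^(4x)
This is an exponential indeterminate form.

For exponential indeterminate forms, take the natural log:
  Let L = lim(x→∞) (1 + 3/x)^(4x)
  Then ln(L) = lim(x→∞) [exponent × ln(base)]
  Evaluate using L'Hôpital or standard limits, then exponentiate.
  L = e^(12)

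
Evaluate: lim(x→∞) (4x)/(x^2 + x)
This is an ∞/∞ indeterminate form.

Apply L'Hôpital's rule: differentiate numerator and denominator separately.
  f(x) = 4·x   ⇒   f'(x) = 4
  g(x) = x^2 + x   ⇒   g'(x) = 2·x + 1
  lim(x→∞) f'(x)/g'(x) = lim(x→∞) (4)/(2·x + 1)
  = 0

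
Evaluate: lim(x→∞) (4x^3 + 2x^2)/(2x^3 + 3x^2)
This is an ∞/∞ indeterminate form.

Apply L'Hôpital's rule: differentiate numerator and denominator separately.
  f(x) = 4·x^3 + 2·x^2   ⇒   f'(x) = 12·x^2 + 4·x
  g(x) = 2·x^3 + 3·x^2   ⇒   g'(x) = 6·x^2 + 6·x
  lim(x→∞) f'(x)/g'(x) = lim(x→∞) (12·x^2 + 4·x)/(6·x^2 + 6·x)
  = 2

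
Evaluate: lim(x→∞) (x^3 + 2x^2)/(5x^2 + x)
This is an ∞/∞ indeterminate form.

Apply L'Hôpital's rule: differentiate numerator and denominator separately.
  f(x) = x^3 + 2·x^2   ⇒   f'(x) = 3·x^2 + 4·x
  g(x) = 5·x^2 + x   ⇒   g'(x) = 10·x + 1
  lim(x→∞) f'(x)/g'(x) = lim(x→∞) (3·x^2 + 4·x)/(10·x + 1)
  = ∞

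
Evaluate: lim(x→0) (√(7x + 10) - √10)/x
This is a standard limit.

Factor or rationalize the expression:
  lim(x→0) (√(7x + 10) - √10)/x = 7·sqrt(10)/20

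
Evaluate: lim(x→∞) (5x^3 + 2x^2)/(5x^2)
This is an ∞/∞ indeterminate form.

Apply L'Hôpital's rule: differentiate numerator and denominator separately.
  f(x) = 5·x^3 + 2·x^2   ⇒   f'(x) = 15·x^2 + 4·x
  g(x) = 5·x^2   ⇒   g'(x) = 10·x
  lim(x→∞) f'(x)/g'(x) = lim(x→∞) (15·x^2 + 4·x)/(10·x)
  = ∞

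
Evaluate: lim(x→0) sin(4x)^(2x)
This is an exponential indeterminate form.

For exponential indeterminate forms, take the natural log:
  Let L = lim(x→0) sin(4x)^(2x)
  Then ln(L) = lim(x→0) [exponent × ln(base)]
  Evaluate using L'Hôpital or standard limits, then exponentiate.
  L = 1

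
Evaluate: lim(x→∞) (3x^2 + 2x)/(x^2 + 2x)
This is an ∞/∞ indeterminate form.

Apply L'Hôpital's rule: differentiate numerator and denominator separately.
  f(x) = 3·x^2 + 2·x   ⇒   f'(x) = 6·x + 2
  g(x) = x^2 + 2·x   ⇒   g'(x) = 2·x + 2
  lim(x→∞) f'(x)/g'(x) = lim(x→∞) (6·x + 2)/(2·x + 2)
  = 3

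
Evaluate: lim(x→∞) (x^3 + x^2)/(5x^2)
This is an ∞/∞ indeterminate form.

Apply L'Hôpital's rule: differentiate numerator and denominator separately.
  f(x) = x^3 + x^2   ⇒   f'(x) = 3·x^2 + 2·x
  g(x) = 5·x^2   ⇒   g'(x) = 10·x
  lim(x→∞) f'(x)/g'(x) = lim(x→∞) (3·x^2 + 2·x)/(10·x)
  = ∞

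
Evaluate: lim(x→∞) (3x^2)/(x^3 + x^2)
This is an ∞/∞ indeterminate form.

Apply L'Hôpital's rule: differentiate numerator and denominator separately.
  f(x) = 3·x^2   ⇒   f'(x) = 6·x
  g(x) = x^3 + x^2   ⇒   g'(x) = 3·x^2 + 2·x
  lim(x→∞) f'(x)/g'(x) = lim(x→∞) (6·x)/(3·x^2 + 2·x)
  = 0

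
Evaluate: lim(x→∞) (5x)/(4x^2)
This is an ∞/∞ indeterminate form.

Apply L'Hôpital's rule: differentiate numerator and denominator separately.
  f(x) = 5·x   ⇒   f'(x) = 5
  g(x) = 4·x^2   ⇒   g'(x) = 8·x
  lim(x→∞) f'(x)/g'(x) = lim(x→∞) (5)/(8·x)
  = 0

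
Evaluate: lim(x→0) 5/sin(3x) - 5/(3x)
This is an ∞-∞ indeterminate form.

Combine fractions or rationalize to convert ∞-∞ to 0/0 form:
  lim(x→0) 5/sin(3x) - 5/(3x) = 0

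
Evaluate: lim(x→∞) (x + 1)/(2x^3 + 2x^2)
This is an ∞/∞ indeterminate form.

Apply L'Hôpital's rule: differentiate numerator and denominator separately.
  f(x) = x + 1   ⇒   f'(x) = 1
  g(x) = 2·x^3 + 2·x^2   ⇒   g'(x) = 6·x^2 + 4·x
  lim(x→∞) f'(x)/g'(x) = lim(x→∞) (1)/(6·x^2 + 4·x)
  = 0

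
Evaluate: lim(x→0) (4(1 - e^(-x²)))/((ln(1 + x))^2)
This is a 0/0 indeterminate form.

Apply L'Hôpital's rule: differentiate numerator and denominator separately.
  f(x) = 4 - 4·e^(-x^2)   ⇒   f'(x) = 8·x·e^(-x^2)
  g(x) = ln(x + 1)^2   ⇒   g'(x) = 2·ln(x + 1)/(x + 1)
  lim(x→0) f'(x)/g'(x) = lim(x→0) (8·x·e^(-x^2))/(2·ln(x + 1)/(x + 1))
  = 4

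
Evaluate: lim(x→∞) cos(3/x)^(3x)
This is an exponential indeterminate form.

For exponential indeterminate forms, take the natural log:
  Let L = lim(x→∞) cos(3/x)^(3x)
  Then ln(L) = lim(x→∞) [exponent × ln(base)]
  Evaluate using L'Hôpital or standard limits, then exponentiate.
  L = 1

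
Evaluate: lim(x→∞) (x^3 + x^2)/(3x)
This is an ∞/∞ indeterminate form.

Apply L'Hôpital's rule: differentiate numerator and denominator separately.
  f(x) = x^3 + x^2   ⇒   f'(x) = 3·x^2 + 2·x
  g(x) = 3·x   ⇒   g'(x) = 3
  lim(x→∞) f'(x)/g'(x) = lim(x→∞) (3·x^2 + 2·x)/(3)
  = ∞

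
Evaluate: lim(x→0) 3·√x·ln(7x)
This is a 0·∞ indeterminate form.

Rewrite 0·∞ as a quotient (0/0 or ∞/∞ form), then apply L'Hôpital's rule:
  lim(x→0) 3·√x·ln(7x) = 0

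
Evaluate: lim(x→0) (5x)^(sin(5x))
This is an exponential indeterminate form.

For exponential indeterminate forms, take the natural log:
  Let L = lim(x→0) (5x)^(sin(5x))
  Then ln(L) = lim(x→0) [exponent × ln(base)]
  Evaluate using L'Hôpital or standard limits, then exponentiate.
  L = 1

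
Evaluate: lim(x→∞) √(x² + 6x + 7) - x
This is an ∞-∞ indeterminate form.

Combine fractions or rationalize to convert ∞-∞ to 0/0 form:
  lim(x→∞) √(x² + 6x + 7) - x = 3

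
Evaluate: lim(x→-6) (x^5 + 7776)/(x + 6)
This is a standard limit.

Factor or rationalize the expression:
  lim(x→-6) (x^5 + 7776)/(x + 6) = 6480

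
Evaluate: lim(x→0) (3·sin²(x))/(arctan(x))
This is a 0/0 indeterminate form.

Apply L'Hôpital's rule: differentiate numerator and denominator separately.
  f(x) = 3·sin(x)^2   ⇒   f'(x) = 6·sin(x)·cos(x)
  g(x) = atan(x)   ⇒   g'(x) = 1/(x^2 + 1)
  lim(x→0) f'(x)/g'(x) = lim(x→0) (6·sin(x)·cos(x))/(1/(x^2 + 1))
  = 0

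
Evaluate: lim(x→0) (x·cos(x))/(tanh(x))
This is a 0/0 indeterminate form.

Apply L'Hôpital's rule: differentiate numerator and denominator separately.
  f(x) = x·cos(x)   ⇒   f'(x) = -x·sin(x) + cos(x)
  g(x) = tanh(x)   ⇒   g'(x) = 1 - tanh(x)^2
  lim(x→0) f'(x)/g'(x) = lim(x→0) (-x·sin(x) + cos(x))/(1 - tanh(x)^2)
  = 1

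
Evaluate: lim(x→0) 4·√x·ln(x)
This is a 0·∞ indeterminate form.

Rewrite 0·∞ as a quotient (0/0 or ∞/∞ form), then apply L'Hôpital's rule:
  lim(x→0) 4·√x·ln(x) = 0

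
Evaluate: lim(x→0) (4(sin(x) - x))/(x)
This is a 0/0 indeterminate form.

Apply L'Hôpital's rule: differentiate numerator and denominator separately.
  f(x) = -4·x + 4·sin(x)   ⇒   f'(x) = 4·cos(x) - 4
  g(x) = x   ⇒   g'(x) = 1
  lim(x→0) f'(x)/g'(x) = lim(x→0) (4·cos(x) - 4)/(1)
  = 0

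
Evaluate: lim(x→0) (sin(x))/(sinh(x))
This is a 0/0 indeterminate form.

Apply L'Hôpital's rule: differentiate numerator and denominator separately.
  f(x) = sin(x)   ⇒   f'(x) = cos(x)
  g(x) = sinh(x)   ⇒   g'(x) = cosh(x)
  lim(x→0) f'(x)/g'(x) = lim(x→0) (cos(x))/(cosh(x))
  = 1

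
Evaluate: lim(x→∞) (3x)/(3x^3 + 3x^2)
This is an ∞/∞ indeterminate form.

Apply L'Hôpital's rule: differentiate numerator and denominator separately.
  f(x) = 3·x   ⇒   f'(x) = 3
  g(x) = 3·x^3 + 3·x^2   ⇒   g'(x) = 9·x^2 + 6·x
  lim(x→∞) f'(x)/g'(x) = lim(x→∞) (3)/(9·x^2 + 6·x)
  = 0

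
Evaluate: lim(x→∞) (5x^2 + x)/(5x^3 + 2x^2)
This is an ∞/∞ indeterminate form.

Apply L'Hôpital's rule: differentiate numerator and denominator separately.
  f(x) = 5·x^2 + x   ⇒   f'(x) = 10·x + 1
  g(x) = 5·x^3 + 2·x^2   ⇒   g'(x) = 15·x^2 + 4·x
  lim(x→∞) f'(x)/g'(x) = lim(x→∞) (10·x + 1)/(15·x^2 + 4·x)
  = 0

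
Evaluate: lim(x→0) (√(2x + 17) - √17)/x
This is a standard limit.

Factor or rationalize the expression:
  lim(x→0) (√(2x + 17) - √17)/x = sqrt(17)/17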